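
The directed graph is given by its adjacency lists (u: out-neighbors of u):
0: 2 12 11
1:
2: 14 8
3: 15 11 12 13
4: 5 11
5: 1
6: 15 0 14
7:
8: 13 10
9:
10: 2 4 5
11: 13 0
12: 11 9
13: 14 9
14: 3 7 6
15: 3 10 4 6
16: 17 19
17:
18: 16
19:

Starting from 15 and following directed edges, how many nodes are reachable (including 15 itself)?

BFS from 15 visits: 15, 3, 4, 6, 10, 11, 12, 13, 5, 0, 14, 2, 9, 1, 7, 8
Reachable nodes: 16 of 20 total.

16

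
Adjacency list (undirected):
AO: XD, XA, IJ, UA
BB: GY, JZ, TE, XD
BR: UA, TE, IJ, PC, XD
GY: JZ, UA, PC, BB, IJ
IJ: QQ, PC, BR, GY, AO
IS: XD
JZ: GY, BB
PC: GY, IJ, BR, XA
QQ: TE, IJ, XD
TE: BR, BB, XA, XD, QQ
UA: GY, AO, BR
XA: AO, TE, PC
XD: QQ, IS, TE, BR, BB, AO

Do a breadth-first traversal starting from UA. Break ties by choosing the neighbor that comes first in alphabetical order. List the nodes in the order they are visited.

Visit UA; enqueue AO, BR, GY → queue [AO, BR, GY]
Visit AO; enqueue IJ, XA, XD → queue [BR, GY, IJ, XA, XD]
Visit BR; enqueue PC, TE → queue [GY, IJ, XA, XD, PC, TE]
Visit GY; enqueue BB, JZ → queue [IJ, XA, XD, PC, TE, BB, JZ]
Visit IJ; enqueue QQ → queue [XA, XD, PC, TE, BB, JZ, QQ]
Visit XA → queue [XD, PC, TE, BB, JZ, QQ]
Visit XD; enqueue IS → queue [PC, TE, BB, JZ, QQ, IS]
Visit PC → queue [TE, BB, JZ, QQ, IS]
Visit TE → queue [BB, JZ, QQ, IS]
Visit BB → queue [JZ, QQ, IS]
Visit JZ → queue [QQ, IS]
Visit QQ → queue [IS]
Visit IS → queue []

UA, AO, BR, GY, IJ, XA, XD, PC, TE, BB, JZ, QQ, IS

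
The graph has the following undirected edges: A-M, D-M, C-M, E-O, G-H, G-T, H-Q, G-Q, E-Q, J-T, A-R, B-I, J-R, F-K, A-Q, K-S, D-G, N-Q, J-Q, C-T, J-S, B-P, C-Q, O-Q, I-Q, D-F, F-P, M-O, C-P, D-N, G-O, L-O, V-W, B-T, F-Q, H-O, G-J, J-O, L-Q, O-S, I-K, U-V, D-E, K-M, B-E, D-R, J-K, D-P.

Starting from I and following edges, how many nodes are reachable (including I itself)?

20

BFS from I visits: I, Q, K, B, O, N, L, J, H, G, F, E, C, A, S, M, T, P, D, R
Reachable nodes: 20 of 23 total.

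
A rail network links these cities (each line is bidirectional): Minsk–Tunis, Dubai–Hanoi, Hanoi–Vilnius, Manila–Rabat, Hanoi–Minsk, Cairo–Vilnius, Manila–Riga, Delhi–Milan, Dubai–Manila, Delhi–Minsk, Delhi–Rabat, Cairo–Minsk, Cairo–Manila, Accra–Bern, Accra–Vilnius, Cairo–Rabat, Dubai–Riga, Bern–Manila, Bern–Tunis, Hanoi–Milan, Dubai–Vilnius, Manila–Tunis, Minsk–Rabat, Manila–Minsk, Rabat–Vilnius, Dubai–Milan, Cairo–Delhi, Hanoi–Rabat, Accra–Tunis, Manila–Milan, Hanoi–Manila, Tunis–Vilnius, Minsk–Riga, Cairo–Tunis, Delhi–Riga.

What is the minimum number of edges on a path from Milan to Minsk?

Level 0: Milan
Level 1: Delhi, Dubai, Hanoi, Manila
Level 2: Bern, Cairo, Minsk, Rabat, Riga, Tunis, Vilnius
Level 3: Accra
Minsk first appears at level 2.

2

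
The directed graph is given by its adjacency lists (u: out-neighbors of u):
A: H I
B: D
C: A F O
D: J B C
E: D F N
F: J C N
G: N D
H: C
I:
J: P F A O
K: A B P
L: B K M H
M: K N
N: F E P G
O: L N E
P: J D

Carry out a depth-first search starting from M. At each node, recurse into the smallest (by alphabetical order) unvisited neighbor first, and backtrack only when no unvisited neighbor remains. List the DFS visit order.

M, K, A, H, C, F, J, O, E, D, B, N, G, P, L, I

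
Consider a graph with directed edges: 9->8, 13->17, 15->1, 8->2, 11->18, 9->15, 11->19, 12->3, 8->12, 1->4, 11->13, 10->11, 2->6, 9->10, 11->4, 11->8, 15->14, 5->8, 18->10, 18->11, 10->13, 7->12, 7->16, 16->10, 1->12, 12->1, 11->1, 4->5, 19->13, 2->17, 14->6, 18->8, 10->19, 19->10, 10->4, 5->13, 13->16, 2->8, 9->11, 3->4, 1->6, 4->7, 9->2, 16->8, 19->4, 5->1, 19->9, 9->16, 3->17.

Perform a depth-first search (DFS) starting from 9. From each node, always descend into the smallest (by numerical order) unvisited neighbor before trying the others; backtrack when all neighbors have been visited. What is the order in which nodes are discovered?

9, 2, 6, 8, 12, 1, 4, 5, 13, 16, 10, 11, 18, 19, 17, 7, 3, 15, 14

Visit 9
9 → 2
2 → 6
2 → 8
8 → 12
12 → 1
1 → 4
4 → 5
5 → 13
13 → 16
16 → 10
10 → 11
11 → 18
11 → 19
13 → 17
4 → 7
12 → 3
9 → 15
15 → 14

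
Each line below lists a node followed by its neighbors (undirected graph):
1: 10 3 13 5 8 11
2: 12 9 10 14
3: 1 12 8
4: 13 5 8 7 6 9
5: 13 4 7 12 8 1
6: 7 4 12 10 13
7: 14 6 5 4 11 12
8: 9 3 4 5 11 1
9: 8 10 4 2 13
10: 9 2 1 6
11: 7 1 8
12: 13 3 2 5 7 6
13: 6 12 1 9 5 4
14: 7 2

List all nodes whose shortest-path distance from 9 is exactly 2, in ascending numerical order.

1, 3, 5, 6, 7, 11, 12, 14

Level 0: 9
Level 1: 2, 4, 8, 10, 13
Level 2: 1, 3, 5, 6, 7, 11, 12, 14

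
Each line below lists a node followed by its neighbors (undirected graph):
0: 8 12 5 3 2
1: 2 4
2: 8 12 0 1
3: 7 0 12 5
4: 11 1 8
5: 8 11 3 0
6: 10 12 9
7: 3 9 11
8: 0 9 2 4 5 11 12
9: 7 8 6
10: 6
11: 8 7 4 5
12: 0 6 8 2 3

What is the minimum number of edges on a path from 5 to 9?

2

Level 0: 5
Level 1: 0, 3, 8, 11
Level 2: 2, 4, 7, 9, 12
Level 3: 1, 6
Level 4: 10
9 first appears at level 2.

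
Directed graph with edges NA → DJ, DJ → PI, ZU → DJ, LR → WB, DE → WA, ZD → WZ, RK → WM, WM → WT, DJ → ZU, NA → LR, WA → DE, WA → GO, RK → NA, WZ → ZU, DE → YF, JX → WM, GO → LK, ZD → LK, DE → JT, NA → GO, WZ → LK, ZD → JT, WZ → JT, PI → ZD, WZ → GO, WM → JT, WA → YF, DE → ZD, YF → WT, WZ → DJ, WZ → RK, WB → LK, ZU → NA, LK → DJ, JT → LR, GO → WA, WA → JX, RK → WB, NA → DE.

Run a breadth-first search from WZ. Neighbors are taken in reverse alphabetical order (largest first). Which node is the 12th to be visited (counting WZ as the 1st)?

Visit WZ; enqueue ZU, RK, LK, JT, GO, DJ → queue [ZU, RK, LK, JT, GO, DJ]
Visit ZU; enqueue NA → queue [RK, LK, JT, GO, DJ, NA]
Visit RK; enqueue WM, WB → queue [LK, JT, GO, DJ, NA, WM, WB]
Visit LK → queue [JT, GO, DJ, NA, WM, WB]
Visit JT; enqueue LR → queue [GO, DJ, NA, WM, WB, LR]
Visit GO; enqueue WA → queue [DJ, NA, WM, WB, LR, WA]
Visit DJ; enqueue PI → queue [NA, WM, WB, LR, WA, PI]
Visit NA; enqueue DE → queue [WM, WB, LR, WA, PI, DE]
Visit WM; enqueue WT → queue [WB, LR, WA, PI, DE, WT]
Visit WB → queue [LR, WA, PI, DE, WT]
Visit LR → queue [WA, PI, DE, WT]
Visit WA; enqueue YF, JX → queue [PI, DE, WT, YF, JX]
Visit PI; enqueue ZD → queue [DE, WT, YF, JX, ZD]
Visit DE → queue [WT, YF, JX, ZD]
Visit WT → queue [YF, JX, ZD]
Visit YF → queue [JX, ZD]
Visit JX → queue [ZD]
Visit ZD → queue []

Visit order: WZ, ZU, RK, LK, JT, GO, DJ, NA, WM, WB, LR, WA, PI, DE, WT, YF, JX, ZD

WA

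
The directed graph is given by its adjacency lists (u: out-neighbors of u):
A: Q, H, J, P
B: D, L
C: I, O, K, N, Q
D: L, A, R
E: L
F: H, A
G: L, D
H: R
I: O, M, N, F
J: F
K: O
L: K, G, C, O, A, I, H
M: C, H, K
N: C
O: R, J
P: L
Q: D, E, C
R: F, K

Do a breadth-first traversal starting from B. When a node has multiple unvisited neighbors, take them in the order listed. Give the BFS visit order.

Visit B; enqueue D, L → queue [D, L]
Visit D; enqueue A, R → queue [L, A, R]
Visit L; enqueue K, G, C, O, I, H → queue [A, R, K, G, C, O, I, H]
Visit A; enqueue Q, J, P → queue [R, K, G, C, O, I, H, Q, J, P]
Visit R; enqueue F → queue [K, G, C, O, I, H, Q, J, P, F]
Visit K → queue [G, C, O, I, H, Q, J, P, F]
Visit G → queue [C, O, I, H, Q, J, P, F]
Visit C; enqueue N → queue [O, I, H, Q, J, P, F, N]
Visit O → queue [I, H, Q, J, P, F, N]
Visit I; enqueue M → queue [H, Q, J, P, F, N, M]
Visit H → queue [Q, J, P, F, N, M]
Visit Q; enqueue E → queue [J, P, F, N, M, E]
Visit J → queue [P, F, N, M, E]
Visit P → queue [F, N, M, E]
Visit F → queue [N, M, E]
Visit N → queue [M, E]
Visit M → queue [E]
Visit E → queue []

B -> D -> L -> A -> R -> K -> G -> C -> O -> I -> H -> Q -> J -> P -> F -> N -> M -> E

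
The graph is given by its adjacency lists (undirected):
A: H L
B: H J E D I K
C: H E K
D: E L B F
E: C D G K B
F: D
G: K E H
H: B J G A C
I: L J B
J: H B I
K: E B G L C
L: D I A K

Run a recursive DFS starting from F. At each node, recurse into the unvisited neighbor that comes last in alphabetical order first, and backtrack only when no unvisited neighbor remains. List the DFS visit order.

F, D, L, K, G, H, J, I, B, E, C, A

Visit F
F → D
D → L
L → K
K → G
G → H
H → J
J → I
I → B
B → E
E → C
H → A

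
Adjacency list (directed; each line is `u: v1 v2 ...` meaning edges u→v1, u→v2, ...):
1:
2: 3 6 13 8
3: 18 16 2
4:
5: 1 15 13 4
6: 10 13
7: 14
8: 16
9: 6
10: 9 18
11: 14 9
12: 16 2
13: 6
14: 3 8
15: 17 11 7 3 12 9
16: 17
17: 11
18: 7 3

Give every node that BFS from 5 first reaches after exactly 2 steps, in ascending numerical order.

3, 6, 7, 9, 11, 12, 17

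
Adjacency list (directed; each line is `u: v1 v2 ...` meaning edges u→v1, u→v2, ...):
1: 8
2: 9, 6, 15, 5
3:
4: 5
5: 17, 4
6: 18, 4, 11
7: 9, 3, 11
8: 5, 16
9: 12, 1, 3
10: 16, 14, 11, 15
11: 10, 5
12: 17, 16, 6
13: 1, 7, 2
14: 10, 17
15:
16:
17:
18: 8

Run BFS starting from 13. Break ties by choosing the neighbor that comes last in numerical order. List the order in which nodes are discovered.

Visit 13; enqueue 7, 2, 1 → queue [7, 2, 1]
Visit 7; enqueue 11, 9, 3 → queue [2, 1, 11, 9, 3]
Visit 2; enqueue 15, 6, 5 → queue [1, 11, 9, 3, 15, 6, 5]
Visit 1; enqueue 8 → queue [11, 9, 3, 15, 6, 5, 8]
Visit 11; enqueue 10 → queue [9, 3, 15, 6, 5, 8, 10]
Visit 9; enqueue 12 → queue [3, 15, 6, 5, 8, 10, 12]
Visit 3 → queue [15, 6, 5, 8, 10, 12]
Visit 15 → queue [6, 5, 8, 10, 12]
Visit 6; enqueue 18, 4 → queue [5, 8, 10, 12, 18, 4]
Visit 5; enqueue 17 → queue [8, 10, 12, 18, 4, 17]
Visit 8; enqueue 16 → queue [10, 12, 18, 4, 17, 16]
Visit 10; enqueue 14 → queue [12, 18, 4, 17, 16, 14]
Visit 12 → queue [18, 4, 17, 16, 14]
Visit 18 → queue [4, 17, 16, 14]
Visit 4 → queue [17, 16, 14]
Visit 17 → queue [16, 14]
Visit 16 → queue [14]
Visit 14 → queue []

13 7 2 1 11 9 3 15 6 5 8 10 12 18 4 17 16 14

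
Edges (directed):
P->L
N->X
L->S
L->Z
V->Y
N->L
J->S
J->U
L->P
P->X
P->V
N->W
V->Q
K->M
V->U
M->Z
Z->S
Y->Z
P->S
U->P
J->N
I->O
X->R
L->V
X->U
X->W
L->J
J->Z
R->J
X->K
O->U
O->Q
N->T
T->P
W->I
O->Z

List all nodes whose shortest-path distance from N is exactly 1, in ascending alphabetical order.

L, T, W, X

Level 0: N
Level 1: L, T, W, X
Level 2: I, J, K, P, R, S, U, V, Z
Level 3: M, O, Q, Y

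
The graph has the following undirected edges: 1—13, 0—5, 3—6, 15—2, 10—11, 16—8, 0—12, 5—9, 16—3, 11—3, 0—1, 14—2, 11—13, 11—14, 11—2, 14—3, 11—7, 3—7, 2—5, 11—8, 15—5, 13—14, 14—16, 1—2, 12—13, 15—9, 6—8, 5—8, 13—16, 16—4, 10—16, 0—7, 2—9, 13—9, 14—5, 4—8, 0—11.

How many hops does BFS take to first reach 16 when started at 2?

Level 0: 2
Level 1: 1, 5, 9, 11, 14, 15
Level 2: 0, 3, 7, 8, 10, 13, 16
Level 3: 4, 6, 12
16 first appears at level 2.

2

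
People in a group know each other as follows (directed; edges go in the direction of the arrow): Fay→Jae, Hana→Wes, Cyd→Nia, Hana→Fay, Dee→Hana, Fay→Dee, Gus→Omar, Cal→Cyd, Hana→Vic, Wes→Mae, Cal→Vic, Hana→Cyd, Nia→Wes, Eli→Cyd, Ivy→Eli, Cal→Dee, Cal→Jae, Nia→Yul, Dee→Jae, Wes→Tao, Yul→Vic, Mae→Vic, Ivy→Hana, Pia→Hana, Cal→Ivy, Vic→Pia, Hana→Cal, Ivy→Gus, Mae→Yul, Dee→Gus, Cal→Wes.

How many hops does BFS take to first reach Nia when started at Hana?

Level 0: Hana
Level 1: Cal, Cyd, Fay, Vic, Wes
Level 2: Dee, Ivy, Jae, Mae, Nia, Pia, Tao
Level 3: Eli, Gus, Yul
Level 4: Omar
Nia first appears at level 2.

2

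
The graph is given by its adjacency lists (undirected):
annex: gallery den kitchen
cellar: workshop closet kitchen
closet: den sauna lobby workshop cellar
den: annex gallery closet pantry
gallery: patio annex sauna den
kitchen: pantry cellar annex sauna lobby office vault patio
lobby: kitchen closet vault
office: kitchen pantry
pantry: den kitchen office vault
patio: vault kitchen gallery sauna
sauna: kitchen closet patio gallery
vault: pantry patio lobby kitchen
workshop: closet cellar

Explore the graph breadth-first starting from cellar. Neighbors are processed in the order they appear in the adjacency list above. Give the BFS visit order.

Visit cellar; enqueue workshop, closet, kitchen → queue [workshop, closet, kitchen]
Visit workshop → queue [closet, kitchen]
Visit closet; enqueue den, sauna, lobby → queue [kitchen, den, sauna, lobby]
Visit kitchen; enqueue pantry, annex, office, vault, patio → queue [den, sauna, lobby, pantry, annex, office, vault, patio]
Visit den; enqueue gallery → queue [sauna, lobby, pantry, annex, office, vault, patio, gallery]
Visit sauna → queue [lobby, pantry, annex, office, vault, patio, gallery]
Visit lobby → queue [pantry, annex, office, vault, patio, gallery]
Visit pantry → queue [annex, office, vault, patio, gallery]
Visit annex → queue [office, vault, patio, gallery]
Visit office → queue [vault, patio, gallery]
Visit vault → queue [patio, gallery]
Visit patio → queue [gallery]
Visit gallery → queue []

cellar → workshop → closet → kitchen → den → sauna → lobby → pantry → annex → office → vault → patio → gallery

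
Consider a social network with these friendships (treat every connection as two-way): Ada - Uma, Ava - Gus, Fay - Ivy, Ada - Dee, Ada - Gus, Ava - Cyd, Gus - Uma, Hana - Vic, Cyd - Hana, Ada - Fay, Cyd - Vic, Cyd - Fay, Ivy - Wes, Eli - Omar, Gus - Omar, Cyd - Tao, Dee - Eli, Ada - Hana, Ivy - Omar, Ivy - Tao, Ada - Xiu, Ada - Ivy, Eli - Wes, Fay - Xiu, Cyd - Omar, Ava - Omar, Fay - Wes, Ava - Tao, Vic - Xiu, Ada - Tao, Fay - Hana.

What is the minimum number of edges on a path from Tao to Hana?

Level 0: Tao
Level 1: Ada, Ava, Cyd, Ivy
Level 2: Dee, Fay, Gus, Hana, Omar, Uma, Vic, Wes, Xiu
Level 3: Eli
Hana first appears at level 2.

2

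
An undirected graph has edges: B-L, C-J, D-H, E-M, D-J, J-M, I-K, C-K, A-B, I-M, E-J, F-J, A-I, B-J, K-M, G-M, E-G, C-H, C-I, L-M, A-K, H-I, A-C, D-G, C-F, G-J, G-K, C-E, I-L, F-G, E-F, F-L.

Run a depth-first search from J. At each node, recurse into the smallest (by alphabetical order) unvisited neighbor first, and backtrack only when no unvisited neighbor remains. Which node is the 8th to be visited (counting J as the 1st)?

D

Visit J
J → B
B → A
A → C
C → E
E → F
F → G
G → D
D → H
H → I
I → K
K → M
M → L

Visit order: J, B, A, C, E, F, G, D, H, I, K, M, L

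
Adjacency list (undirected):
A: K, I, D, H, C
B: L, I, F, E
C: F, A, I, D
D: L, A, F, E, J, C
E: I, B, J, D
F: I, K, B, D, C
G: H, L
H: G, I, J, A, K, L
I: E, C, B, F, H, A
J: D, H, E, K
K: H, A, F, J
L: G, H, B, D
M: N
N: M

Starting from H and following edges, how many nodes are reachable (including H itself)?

12

BFS from H visits: H, A, G, I, J, K, L, C, D, B, E, F
Reachable nodes: 12 of 14 total.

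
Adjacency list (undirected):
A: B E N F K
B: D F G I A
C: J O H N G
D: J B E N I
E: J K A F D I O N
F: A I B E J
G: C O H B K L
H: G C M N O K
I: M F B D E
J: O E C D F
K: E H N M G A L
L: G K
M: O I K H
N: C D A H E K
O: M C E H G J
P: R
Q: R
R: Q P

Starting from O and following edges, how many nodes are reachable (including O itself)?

15

BFS from O visits: O, C, E, G, H, J, M, N, A, D, F, I, K, B, L
Reachable nodes: 15 of 18 total.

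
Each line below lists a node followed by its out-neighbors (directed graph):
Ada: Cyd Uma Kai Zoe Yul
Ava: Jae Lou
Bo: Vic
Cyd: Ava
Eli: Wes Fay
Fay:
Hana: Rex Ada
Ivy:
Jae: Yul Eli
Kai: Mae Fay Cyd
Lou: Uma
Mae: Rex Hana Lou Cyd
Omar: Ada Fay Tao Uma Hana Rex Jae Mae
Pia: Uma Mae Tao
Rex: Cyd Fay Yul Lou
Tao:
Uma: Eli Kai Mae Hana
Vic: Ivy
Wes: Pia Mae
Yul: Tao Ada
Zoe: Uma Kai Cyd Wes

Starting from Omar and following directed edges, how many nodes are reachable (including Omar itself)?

BFS from Omar visits: Omar, Uma, Tao, Rex, Mae, Jae, Hana, Fay, Ada, Kai, Eli, Yul, Lou, Cyd, Zoe, Wes, Ava, Pia
Reachable nodes: 18 of 21 total.

18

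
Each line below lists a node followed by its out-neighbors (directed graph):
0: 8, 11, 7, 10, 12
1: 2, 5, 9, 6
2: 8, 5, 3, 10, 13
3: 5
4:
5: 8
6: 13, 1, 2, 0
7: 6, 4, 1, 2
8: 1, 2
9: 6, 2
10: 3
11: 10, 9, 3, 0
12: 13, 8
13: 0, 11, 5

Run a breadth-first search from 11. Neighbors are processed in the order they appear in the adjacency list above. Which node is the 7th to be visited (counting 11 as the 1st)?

2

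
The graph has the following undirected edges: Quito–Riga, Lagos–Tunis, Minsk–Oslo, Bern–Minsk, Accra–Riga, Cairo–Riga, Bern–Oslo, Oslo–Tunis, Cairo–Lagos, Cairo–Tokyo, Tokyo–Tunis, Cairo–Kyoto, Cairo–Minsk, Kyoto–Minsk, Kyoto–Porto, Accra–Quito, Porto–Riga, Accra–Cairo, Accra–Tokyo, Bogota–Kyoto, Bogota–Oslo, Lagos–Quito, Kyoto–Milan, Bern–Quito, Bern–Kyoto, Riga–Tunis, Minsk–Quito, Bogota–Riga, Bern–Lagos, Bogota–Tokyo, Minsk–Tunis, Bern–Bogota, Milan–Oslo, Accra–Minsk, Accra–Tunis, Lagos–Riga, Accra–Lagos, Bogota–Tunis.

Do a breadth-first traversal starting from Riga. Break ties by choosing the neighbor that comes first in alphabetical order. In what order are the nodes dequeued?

Visit Riga; enqueue Accra, Bogota, Cairo, Lagos, Porto, Quito, Tunis → queue [Accra, Bogota, Cairo, Lagos, Porto, Quito, Tunis]
Visit Accra; enqueue Minsk, Tokyo → queue [Bogota, Cairo, Lagos, Porto, Quito, Tunis, Minsk, Tokyo]
Visit Bogota; enqueue Bern, Kyoto, Oslo → queue [Cairo, Lagos, Porto, Quito, Tunis, Minsk, Tokyo, Bern, Kyoto, Oslo]
Visit Cairo → queue [Lagos, Porto, Quito, Tunis, Minsk, Tokyo, Bern, Kyoto, Oslo]
Visit Lagos → queue [Porto, Quito, Tunis, Minsk, Tokyo, Bern, Kyoto, Oslo]
Visit Porto → queue [Quito, Tunis, Minsk, Tokyo, Bern, Kyoto, Oslo]
Visit Quito → queue [Tunis, Minsk, Tokyo, Bern, Kyoto, Oslo]
Visit Tunis → queue [Minsk, Tokyo, Bern, Kyoto, Oslo]
Visit Minsk → queue [Tokyo, Bern, Kyoto, Oslo]
Visit Tokyo → queue [Bern, Kyoto, Oslo]
Visit Bern → queue [Kyoto, Oslo]
Visit Kyoto; enqueue Milan → queue [Oslo, Milan]
Visit Oslo → queue [Milan]
Visit Milan → queue []

Riga, Accra, Bogota, Cairo, Lagos, Porto, Quito, Tunis, Minsk, Tokyo, Bern, Kyoto, Oslo, Milan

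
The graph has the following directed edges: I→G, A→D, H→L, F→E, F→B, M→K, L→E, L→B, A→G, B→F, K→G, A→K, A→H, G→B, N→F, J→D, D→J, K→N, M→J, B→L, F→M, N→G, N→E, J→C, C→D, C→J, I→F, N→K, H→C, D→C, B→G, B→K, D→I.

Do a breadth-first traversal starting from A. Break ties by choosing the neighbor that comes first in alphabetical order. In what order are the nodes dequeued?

A D G H K C I J B L N F E M

Visit A; enqueue D, G, H, K → queue [D, G, H, K]
Visit D; enqueue C, I, J → queue [G, H, K, C, I, J]
Visit G; enqueue B → queue [H, K, C, I, J, B]
Visit H; enqueue L → queue [K, C, I, J, B, L]
Visit K; enqueue N → queue [C, I, J, B, L, N]
Visit C → queue [I, J, B, L, N]
Visit I; enqueue F → queue [J, B, L, N, F]
Visit J → queue [B, L, N, F]
Visit B → queue [L, N, F]
Visit L; enqueue E → queue [N, F, E]
Visit N → queue [F, E]
Visit F; enqueue M → queue [E, M]
Visit E → queue [M]
Visit M → queue []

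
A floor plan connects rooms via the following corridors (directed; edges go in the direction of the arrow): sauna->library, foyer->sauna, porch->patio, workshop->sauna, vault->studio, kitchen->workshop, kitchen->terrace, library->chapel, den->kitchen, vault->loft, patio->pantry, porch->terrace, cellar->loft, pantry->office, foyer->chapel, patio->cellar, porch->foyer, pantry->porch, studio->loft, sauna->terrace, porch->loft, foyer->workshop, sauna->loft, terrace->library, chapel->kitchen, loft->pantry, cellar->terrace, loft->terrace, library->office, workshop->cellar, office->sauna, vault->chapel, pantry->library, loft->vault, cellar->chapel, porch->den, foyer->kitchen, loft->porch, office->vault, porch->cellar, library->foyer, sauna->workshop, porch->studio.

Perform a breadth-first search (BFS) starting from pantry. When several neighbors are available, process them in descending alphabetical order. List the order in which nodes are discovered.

Visit pantry; enqueue porch, office, library → queue [porch, office, library]
Visit porch; enqueue terrace, studio, patio, loft, foyer, den, cellar → queue [office, library, terrace, studio, patio, loft, foyer, den, cellar]
Visit office; enqueue vault, sauna → queue [library, terrace, studio, patio, loft, foyer, den, cellar, vault, sauna]
Visit library; enqueue chapel → queue [terrace, studio, patio, loft, foyer, den, cellar, vault, sauna, chapel]
Visit terrace → queue [studio, patio, loft, foyer, den, cellar, vault, sauna, chapel]
Visit studio → queue [patio, loft, foyer, den, cellar, vault, sauna, chapel]
Visit patio → queue [loft, foyer, den, cellar, vault, sauna, chapel]
Visit loft → queue [foyer, den, cellar, vault, sauna, chapel]
Visit foyer; enqueue workshop, kitchen → queue [den, cellar, vault, sauna, chapel, workshop, kitchen]
Visit den → queue [cellar, vault, sauna, chapel, workshop, kitchen]
Visit cellar → queue [vault, sauna, chapel, workshop, kitchen]
Visit vault → queue [sauna, chapel, workshop, kitchen]
Visit sauna → queue [chapel, workshop, kitchen]
Visit chapel → queue [workshop, kitchen]
Visit workshop → queue [kitchen]
Visit kitchen → queue []

pantry porch office library terrace studio patio loft foyer den cellar vault sauna chapel workshop kitchen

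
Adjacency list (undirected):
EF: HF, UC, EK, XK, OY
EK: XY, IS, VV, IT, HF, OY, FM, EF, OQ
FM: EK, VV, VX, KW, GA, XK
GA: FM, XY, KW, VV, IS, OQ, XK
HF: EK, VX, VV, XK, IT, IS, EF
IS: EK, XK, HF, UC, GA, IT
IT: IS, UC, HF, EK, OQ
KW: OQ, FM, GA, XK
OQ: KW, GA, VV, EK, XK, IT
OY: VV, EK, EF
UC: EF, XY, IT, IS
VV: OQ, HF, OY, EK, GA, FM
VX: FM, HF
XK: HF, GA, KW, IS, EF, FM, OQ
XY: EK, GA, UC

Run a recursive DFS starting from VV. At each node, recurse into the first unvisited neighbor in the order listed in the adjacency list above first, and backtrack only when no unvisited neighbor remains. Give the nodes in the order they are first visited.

Visit VV
VV → OQ
OQ → KW
KW → FM
FM → EK
EK → XY
XY → GA
GA → IS
IS → XK
XK → HF
HF → VX
HF → IT
IT → UC
UC → EF
EF → OY

VV -> OQ -> KW -> FM -> EK -> XY -> GA -> IS -> XK -> HF -> VX -> IT -> UC -> EF -> OY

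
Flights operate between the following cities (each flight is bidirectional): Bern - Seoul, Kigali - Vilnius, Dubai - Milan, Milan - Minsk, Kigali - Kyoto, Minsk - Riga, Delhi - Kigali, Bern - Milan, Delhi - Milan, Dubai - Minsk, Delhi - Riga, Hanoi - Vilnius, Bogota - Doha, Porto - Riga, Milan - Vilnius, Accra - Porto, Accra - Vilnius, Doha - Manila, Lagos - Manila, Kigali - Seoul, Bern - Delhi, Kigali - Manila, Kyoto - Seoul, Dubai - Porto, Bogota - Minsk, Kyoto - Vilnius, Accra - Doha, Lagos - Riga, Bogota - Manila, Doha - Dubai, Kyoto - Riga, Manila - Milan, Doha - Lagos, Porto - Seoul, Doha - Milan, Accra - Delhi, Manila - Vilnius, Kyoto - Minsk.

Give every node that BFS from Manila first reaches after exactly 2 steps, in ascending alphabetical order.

Accra, Bern, Delhi, Dubai, Hanoi, Kyoto, Minsk, Riga, Seoul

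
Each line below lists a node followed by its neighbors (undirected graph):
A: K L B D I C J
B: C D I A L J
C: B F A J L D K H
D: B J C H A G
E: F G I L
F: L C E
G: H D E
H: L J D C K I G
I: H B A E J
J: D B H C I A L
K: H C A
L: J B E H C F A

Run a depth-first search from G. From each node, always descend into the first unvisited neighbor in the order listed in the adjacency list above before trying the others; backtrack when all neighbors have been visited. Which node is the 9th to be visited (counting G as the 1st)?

Visit G
G → H
H → L
L → J
J → D
D → B
B → C
C → F
F → E
E → I
I → A
A → K

Visit order: G, H, L, J, D, B, C, F, E, I, A, K

E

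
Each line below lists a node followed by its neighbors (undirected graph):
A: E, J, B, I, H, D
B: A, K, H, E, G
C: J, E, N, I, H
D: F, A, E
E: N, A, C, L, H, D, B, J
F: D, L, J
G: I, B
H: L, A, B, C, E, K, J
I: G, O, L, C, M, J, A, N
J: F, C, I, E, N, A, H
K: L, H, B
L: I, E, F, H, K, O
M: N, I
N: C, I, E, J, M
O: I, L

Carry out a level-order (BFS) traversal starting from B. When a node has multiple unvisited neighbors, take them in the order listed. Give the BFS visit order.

B, A, K, H, E, G, J, I, D, L, C, N, F, O, M

Visit B; enqueue A, K, H, E, G → queue [A, K, H, E, G]
Visit A; enqueue J, I, D → queue [K, H, E, G, J, I, D]
Visit K; enqueue L → queue [H, E, G, J, I, D, L]
Visit H; enqueue C → queue [E, G, J, I, D, L, C]
Visit E; enqueue N → queue [G, J, I, D, L, C, N]
Visit G → queue [J, I, D, L, C, N]
Visit J; enqueue F → queue [I, D, L, C, N, F]
Visit I; enqueue O, M → queue [D, L, C, N, F, O, M]
Visit D → queue [L, C, N, F, O, M]
Visit L → queue [C, N, F, O, M]
Visit C → queue [N, F, O, M]
Visit N → queue [F, O, M]
Visit F → queue [O, M]
Visit O → queue [M]
Visit M → queue []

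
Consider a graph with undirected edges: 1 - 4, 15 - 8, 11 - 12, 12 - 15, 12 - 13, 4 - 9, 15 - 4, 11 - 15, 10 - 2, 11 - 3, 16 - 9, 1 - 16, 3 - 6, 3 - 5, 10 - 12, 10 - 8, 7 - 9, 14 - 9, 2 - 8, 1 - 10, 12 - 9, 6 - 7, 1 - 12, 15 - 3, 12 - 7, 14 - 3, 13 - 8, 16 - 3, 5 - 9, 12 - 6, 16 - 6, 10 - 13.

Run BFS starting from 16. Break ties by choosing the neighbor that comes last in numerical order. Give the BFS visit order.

16 9 6 3 1 14 12 7 5 4 15 11 10 13 8 2

Visit 16; enqueue 9, 6, 3, 1 → queue [9, 6, 3, 1]
Visit 9; enqueue 14, 12, 7, 5, 4 → queue [6, 3, 1, 14, 12, 7, 5, 4]
Visit 6 → queue [3, 1, 14, 12, 7, 5, 4]
Visit 3; enqueue 15, 11 → queue [1, 14, 12, 7, 5, 4, 15, 11]
Visit 1; enqueue 10 → queue [14, 12, 7, 5, 4, 15, 11, 10]
Visit 14 → queue [12, 7, 5, 4, 15, 11, 10]
Visit 12; enqueue 13 → queue [7, 5, 4, 15, 11, 10, 13]
Visit 7 → queue [5, 4, 15, 11, 10, 13]
Visit 5 → queue [4, 15, 11, 10, 13]
Visit 4 → queue [15, 11, 10, 13]
Visit 15; enqueue 8 → queue [11, 10, 13, 8]
Visit 11 → queue [10, 13, 8]
Visit 10; enqueue 2 → queue [13, 8, 2]
Visit 13 → queue [8, 2]
Visit 8 → queue [2]
Visit 2 → queue []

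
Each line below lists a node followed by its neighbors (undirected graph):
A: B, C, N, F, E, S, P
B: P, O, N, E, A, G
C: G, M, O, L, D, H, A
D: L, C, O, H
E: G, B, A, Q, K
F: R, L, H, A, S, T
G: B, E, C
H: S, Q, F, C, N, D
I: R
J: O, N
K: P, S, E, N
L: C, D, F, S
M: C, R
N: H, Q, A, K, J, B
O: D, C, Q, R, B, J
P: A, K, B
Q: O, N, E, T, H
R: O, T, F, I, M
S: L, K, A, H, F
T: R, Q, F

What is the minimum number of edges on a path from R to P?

Level 0: R
Level 1: F, I, M, O, T
Level 2: A, B, C, D, H, J, L, Q, S
Level 3: E, G, K, N, P
P first appears at level 3.

3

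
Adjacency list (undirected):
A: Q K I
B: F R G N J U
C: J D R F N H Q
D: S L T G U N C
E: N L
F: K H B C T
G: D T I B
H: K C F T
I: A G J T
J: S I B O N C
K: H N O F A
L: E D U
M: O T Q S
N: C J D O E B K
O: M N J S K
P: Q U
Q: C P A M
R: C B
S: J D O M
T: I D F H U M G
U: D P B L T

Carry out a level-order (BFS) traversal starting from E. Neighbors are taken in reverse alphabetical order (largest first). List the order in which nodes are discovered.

Visit E; enqueue N, L → queue [N, L]
Visit N; enqueue O, K, J, D, C, B → queue [L, O, K, J, D, C, B]
Visit L; enqueue U → queue [O, K, J, D, C, B, U]
Visit O; enqueue S, M → queue [K, J, D, C, B, U, S, M]
Visit K; enqueue H, F, A → queue [J, D, C, B, U, S, M, H, F, A]
Visit J; enqueue I → queue [D, C, B, U, S, M, H, F, A, I]
Visit D; enqueue T, G → queue [C, B, U, S, M, H, F, A, I, T, G]
Visit C; enqueue R, Q → queue [B, U, S, M, H, F, A, I, T, G, R, Q]
Visit B → queue [U, S, M, H, F, A, I, T, G, R, Q]
Visit U; enqueue P → queue [S, M, H, F, A, I, T, G, R, Q, P]
Visit S → queue [M, H, F, A, I, T, G, R, Q, P]
Visit M → queue [H, F, A, I, T, G, R, Q, P]
Visit H → queue [F, A, I, T, G, R, Q, P]
Visit F → queue [A, I, T, G, R, Q, P]
Visit A → queue [I, T, G, R, Q, P]
Visit I → queue [T, G, R, Q, P]
Visit T → queue [G, R, Q, P]
Visit G → queue [R, Q, P]
Visit R → queue [Q, P]
Visit Q → queue [P]
Visit P → queue []

E N L O K J D C B U S M H F A I T G R Q P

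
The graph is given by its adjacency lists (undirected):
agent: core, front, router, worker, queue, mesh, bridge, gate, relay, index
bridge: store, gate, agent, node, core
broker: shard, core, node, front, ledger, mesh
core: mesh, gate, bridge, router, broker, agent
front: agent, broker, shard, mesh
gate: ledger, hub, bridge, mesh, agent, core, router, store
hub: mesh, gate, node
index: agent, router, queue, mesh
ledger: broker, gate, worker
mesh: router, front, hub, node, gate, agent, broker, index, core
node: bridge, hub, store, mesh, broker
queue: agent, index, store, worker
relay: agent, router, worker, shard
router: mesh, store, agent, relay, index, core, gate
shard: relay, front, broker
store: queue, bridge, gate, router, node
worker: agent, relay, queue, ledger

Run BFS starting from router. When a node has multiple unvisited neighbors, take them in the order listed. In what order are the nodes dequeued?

Visit router; enqueue mesh, store, agent, relay, index, core, gate → queue [mesh, store, agent, relay, index, core, gate]
Visit mesh; enqueue front, hub, node, broker → queue [store, agent, relay, index, core, gate, front, hub, node, broker]
Visit store; enqueue queue, bridge → queue [agent, relay, index, core, gate, front, hub, node, broker, queue, bridge]
Visit agent; enqueue worker → queue [relay, index, core, gate, front, hub, node, broker, queue, bridge, worker]
Visit relay; enqueue shard → queue [index, core, gate, front, hub, node, broker, queue, bridge, worker, shard]
Visit index → queue [core, gate, front, hub, node, broker, queue, bridge, worker, shard]
Visit core → queue [gate, front, hub, node, broker, queue, bridge, worker, shard]
Visit gate; enqueue ledger → queue [front, hub, node, broker, queue, bridge, worker, shard, ledger]
Visit front → queue [hub, node, broker, queue, bridge, worker, shard, ledger]
Visit hub → queue [node, broker, queue, bridge, worker, shard, ledger]
Visit node → queue [broker, queue, bridge, worker, shard, ledger]
Visit broker → queue [queue, bridge, worker, shard, ledger]
Visit queue → queue [bridge, worker, shard, ledger]
Visit bridge → queue [worker, shard, ledger]
Visit worker → queue [shard, ledger]
Visit shard → queue [ledger]
Visit ledger → queue []

router → mesh → store → agent → relay → index → core → gate → front → hub → node → broker → queue → bridge → worker → shard → ledger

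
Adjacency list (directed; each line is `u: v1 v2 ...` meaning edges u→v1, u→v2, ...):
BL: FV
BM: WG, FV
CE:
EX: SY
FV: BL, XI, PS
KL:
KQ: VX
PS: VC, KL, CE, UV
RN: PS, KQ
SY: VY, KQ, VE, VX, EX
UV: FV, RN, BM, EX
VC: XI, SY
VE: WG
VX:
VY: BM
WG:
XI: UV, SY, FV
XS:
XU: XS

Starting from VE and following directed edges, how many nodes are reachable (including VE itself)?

2

BFS from VE visits: VE, WG
Reachable nodes: 2 of 19 total.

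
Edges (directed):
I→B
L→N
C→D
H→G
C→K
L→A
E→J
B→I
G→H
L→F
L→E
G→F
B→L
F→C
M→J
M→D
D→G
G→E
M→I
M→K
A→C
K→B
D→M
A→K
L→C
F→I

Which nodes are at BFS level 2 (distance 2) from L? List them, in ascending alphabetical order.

D, I, J, K

Level 0: L
Level 1: A, C, E, F, N
Level 2: D, I, J, K
Level 3: B, G, M
Level 4: H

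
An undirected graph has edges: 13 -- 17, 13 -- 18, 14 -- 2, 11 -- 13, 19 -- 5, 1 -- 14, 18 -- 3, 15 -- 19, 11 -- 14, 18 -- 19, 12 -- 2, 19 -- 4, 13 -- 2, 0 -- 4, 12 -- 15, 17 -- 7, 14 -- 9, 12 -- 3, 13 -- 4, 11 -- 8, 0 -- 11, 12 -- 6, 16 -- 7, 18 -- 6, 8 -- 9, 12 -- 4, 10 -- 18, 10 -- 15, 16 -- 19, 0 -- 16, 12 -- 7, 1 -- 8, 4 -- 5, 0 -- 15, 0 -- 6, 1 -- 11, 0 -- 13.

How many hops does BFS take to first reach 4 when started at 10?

Level 0: 10
Level 1: 15, 18
Level 2: 0, 3, 6, 12, 13, 19
Level 3: 2, 4, 5, 7, 11, 16, 17
Level 4: 1, 8, 14
Level 5: 9
4 first appears at level 3.

3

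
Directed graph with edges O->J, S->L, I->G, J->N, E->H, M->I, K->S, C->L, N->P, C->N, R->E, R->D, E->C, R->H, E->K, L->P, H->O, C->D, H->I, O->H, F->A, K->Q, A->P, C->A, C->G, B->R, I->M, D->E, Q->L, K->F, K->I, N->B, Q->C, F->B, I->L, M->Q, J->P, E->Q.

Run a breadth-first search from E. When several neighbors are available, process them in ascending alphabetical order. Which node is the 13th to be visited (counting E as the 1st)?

Visit E; enqueue C, H, K, Q → queue [C, H, K, Q]
Visit C; enqueue A, D, G, L, N → queue [H, K, Q, A, D, G, L, N]
Visit H; enqueue I, O → queue [K, Q, A, D, G, L, N, I, O]
Visit K; enqueue F, S → queue [Q, A, D, G, L, N, I, O, F, S]
Visit Q → queue [A, D, G, L, N, I, O, F, S]
Visit A; enqueue P → queue [D, G, L, N, I, O, F, S, P]
Visit D → queue [G, L, N, I, O, F, S, P]
Visit G → queue [L, N, I, O, F, S, P]
Visit L → queue [N, I, O, F, S, P]
Visit N; enqueue B → queue [I, O, F, S, P, B]
Visit I; enqueue M → queue [O, F, S, P, B, M]
Visit O; enqueue J → queue [F, S, P, B, M, J]
Visit F → queue [S, P, B, M, J]
Visit S → queue [P, B, M, J]
Visit P → queue [B, M, J]
Visit B; enqueue R → queue [M, J, R]
Visit M → queue [J, R]
Visit J → queue [R]
Visit R → queue []

Visit order: E, C, H, K, Q, A, D, G, L, N, I, O, F, S, P, B, M, J, R

F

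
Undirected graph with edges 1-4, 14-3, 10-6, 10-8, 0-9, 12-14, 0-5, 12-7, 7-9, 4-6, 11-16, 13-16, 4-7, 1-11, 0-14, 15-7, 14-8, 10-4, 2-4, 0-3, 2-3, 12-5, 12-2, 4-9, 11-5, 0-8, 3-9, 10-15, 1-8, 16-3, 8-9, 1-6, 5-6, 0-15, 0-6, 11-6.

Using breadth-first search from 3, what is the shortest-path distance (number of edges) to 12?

Level 0: 3
Level 1: 0, 2, 9, 14, 16
Level 2: 4, 5, 6, 7, 8, 11, 12, 13, 15
Level 3: 1, 10
12 first appears at level 2.

2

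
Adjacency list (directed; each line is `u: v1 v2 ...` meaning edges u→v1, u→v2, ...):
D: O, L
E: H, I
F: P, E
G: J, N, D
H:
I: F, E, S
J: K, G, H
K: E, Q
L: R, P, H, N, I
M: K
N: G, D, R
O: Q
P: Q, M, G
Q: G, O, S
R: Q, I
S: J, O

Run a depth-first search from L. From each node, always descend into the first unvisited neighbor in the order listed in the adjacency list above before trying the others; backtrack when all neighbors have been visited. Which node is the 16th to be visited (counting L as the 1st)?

D

Visit L
L → R
R → Q
Q → G
G → J
J → K
K → E
E → H
E → I
I → F
F → P
P → M
I → S
S → O
G → N
N → D

Visit order: L, R, Q, G, J, K, E, H, I, F, P, M, S, O, N, D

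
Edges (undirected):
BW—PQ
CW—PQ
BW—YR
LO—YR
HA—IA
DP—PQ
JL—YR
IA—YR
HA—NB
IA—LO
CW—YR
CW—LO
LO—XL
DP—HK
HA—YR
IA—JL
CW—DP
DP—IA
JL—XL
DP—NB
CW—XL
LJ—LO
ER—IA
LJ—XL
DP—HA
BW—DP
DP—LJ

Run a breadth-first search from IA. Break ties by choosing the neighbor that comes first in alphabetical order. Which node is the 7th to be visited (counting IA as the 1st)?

Visit IA; enqueue DP, ER, HA, JL, LO, YR → queue [DP, ER, HA, JL, LO, YR]
Visit DP; enqueue BW, CW, HK, LJ, NB, PQ → queue [ER, HA, JL, LO, YR, BW, CW, HK, LJ, NB, PQ]
Visit ER → queue [HA, JL, LO, YR, BW, CW, HK, LJ, NB, PQ]
Visit HA → queue [JL, LO, YR, BW, CW, HK, LJ, NB, PQ]
Visit JL; enqueue XL → queue [LO, YR, BW, CW, HK, LJ, NB, PQ, XL]
Visit LO → queue [YR, BW, CW, HK, LJ, NB, PQ, XL]
Visit YR → queue [BW, CW, HK, LJ, NB, PQ, XL]
Visit BW → queue [CW, HK, LJ, NB, PQ, XL]
Visit CW → queue [HK, LJ, NB, PQ, XL]
Visit HK → queue [LJ, NB, PQ, XL]
Visit LJ → queue [NB, PQ, XL]
Visit NB → queue [PQ, XL]
Visit PQ → queue [XL]
Visit XL → queue []

Visit order: IA, DP, ER, HA, JL, LO, YR, BW, CW, HK, LJ, NB, PQ, XL

YR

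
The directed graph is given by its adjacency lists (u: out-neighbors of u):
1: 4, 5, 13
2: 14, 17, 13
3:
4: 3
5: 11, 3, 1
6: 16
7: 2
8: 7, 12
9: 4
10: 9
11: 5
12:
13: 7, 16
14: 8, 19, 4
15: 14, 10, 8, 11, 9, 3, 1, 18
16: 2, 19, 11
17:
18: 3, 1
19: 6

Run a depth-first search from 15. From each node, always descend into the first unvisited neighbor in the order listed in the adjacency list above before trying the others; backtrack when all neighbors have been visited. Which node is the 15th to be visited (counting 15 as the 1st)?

Visit 15
15 → 14
14 → 8
8 → 7
7 → 2
2 → 17
2 → 13
13 → 16
16 → 19
19 → 6
16 → 11
11 → 5
5 → 3
5 → 1
1 → 4
8 → 12
15 → 10
10 → 9
15 → 18

Visit order: 15, 14, 8, 7, 2, 17, 13, 16, 19, 6, 11, 5, 3, 1, 4, 12, 10, 9, 18

4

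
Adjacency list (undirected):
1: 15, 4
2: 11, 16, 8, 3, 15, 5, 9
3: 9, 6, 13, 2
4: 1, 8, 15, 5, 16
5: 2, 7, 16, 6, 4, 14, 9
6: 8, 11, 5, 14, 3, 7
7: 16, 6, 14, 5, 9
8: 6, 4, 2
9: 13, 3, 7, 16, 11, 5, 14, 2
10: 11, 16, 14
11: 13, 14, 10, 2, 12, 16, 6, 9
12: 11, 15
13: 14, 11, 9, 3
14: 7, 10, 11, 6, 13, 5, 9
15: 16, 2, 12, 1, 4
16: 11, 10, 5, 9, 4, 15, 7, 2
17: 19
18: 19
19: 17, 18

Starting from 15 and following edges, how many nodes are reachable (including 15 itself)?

BFS from 15 visits: 15, 16, 2, 12, 1, 4, 11, 10, 5, 9, 7, 8, 3, 13, 14, 6
Reachable nodes: 16 of 19 total.

16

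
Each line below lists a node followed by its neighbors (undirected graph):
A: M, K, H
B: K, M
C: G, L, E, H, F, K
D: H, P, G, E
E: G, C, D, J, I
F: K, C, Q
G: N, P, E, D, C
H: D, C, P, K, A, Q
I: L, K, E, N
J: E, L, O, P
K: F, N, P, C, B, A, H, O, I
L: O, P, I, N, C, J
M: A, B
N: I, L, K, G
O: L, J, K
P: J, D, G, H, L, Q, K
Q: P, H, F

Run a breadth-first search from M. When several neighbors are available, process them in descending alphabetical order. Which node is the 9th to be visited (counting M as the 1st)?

I

Visit M; enqueue B, A → queue [B, A]
Visit B; enqueue K → queue [A, K]
Visit A; enqueue H → queue [K, H]
Visit K; enqueue P, O, N, I, F, C → queue [H, P, O, N, I, F, C]
Visit H; enqueue Q, D → queue [P, O, N, I, F, C, Q, D]
Visit P; enqueue L, J, G → queue [O, N, I, F, C, Q, D, L, J, G]
Visit O → queue [N, I, F, C, Q, D, L, J, G]
Visit N → queue [I, F, C, Q, D, L, J, G]
Visit I; enqueue E → queue [F, C, Q, D, L, J, G, E]
Visit F → queue [C, Q, D, L, J, G, E]
Visit C → queue [Q, D, L, J, G, E]
Visit Q → queue [D, L, J, G, E]
Visit D → queue [L, J, G, E]
Visit L → queue [J, G, E]
Visit J → queue [G, E]
Visit G → queue [E]
Visit E → queue []

Visit order: M, B, A, K, H, P, O, N, I, F, C, Q, D, L, J, G, E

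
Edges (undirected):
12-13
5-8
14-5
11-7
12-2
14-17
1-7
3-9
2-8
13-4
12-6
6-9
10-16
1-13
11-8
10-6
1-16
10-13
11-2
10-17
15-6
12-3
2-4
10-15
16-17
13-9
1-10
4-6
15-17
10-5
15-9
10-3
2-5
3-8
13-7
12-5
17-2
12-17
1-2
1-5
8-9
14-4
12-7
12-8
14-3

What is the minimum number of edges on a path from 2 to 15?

2

Level 0: 2
Level 1: 1, 4, 5, 8, 11, 12, 17
Level 2: 3, 6, 7, 9, 10, 13, 14, 15, 16
15 first appears at level 2.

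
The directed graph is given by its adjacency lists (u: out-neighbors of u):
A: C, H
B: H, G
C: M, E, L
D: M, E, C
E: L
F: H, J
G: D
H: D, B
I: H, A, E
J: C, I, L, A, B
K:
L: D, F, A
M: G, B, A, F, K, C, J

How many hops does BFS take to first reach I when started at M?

2

Level 0: M
Level 1: A, B, C, F, G, J, K
Level 2: D, E, H, I, L
I first appears at level 2.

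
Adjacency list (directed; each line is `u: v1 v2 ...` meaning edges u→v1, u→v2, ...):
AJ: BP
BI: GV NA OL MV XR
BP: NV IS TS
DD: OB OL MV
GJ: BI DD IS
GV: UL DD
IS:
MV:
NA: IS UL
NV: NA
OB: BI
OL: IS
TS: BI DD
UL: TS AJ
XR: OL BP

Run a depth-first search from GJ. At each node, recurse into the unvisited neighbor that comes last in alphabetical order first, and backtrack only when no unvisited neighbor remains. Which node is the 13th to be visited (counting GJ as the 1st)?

AJ

Visit GJ
GJ → IS
GJ → DD
DD → OL
DD → OB
OB → BI
BI → XR
XR → BP
BP → TS
BP → NV
NV → NA
NA → UL
UL → AJ
BI → MV
BI → GV

Visit order: GJ, IS, DD, OL, OB, BI, XR, BP, TS, NV, NA, UL, AJ, MV, GV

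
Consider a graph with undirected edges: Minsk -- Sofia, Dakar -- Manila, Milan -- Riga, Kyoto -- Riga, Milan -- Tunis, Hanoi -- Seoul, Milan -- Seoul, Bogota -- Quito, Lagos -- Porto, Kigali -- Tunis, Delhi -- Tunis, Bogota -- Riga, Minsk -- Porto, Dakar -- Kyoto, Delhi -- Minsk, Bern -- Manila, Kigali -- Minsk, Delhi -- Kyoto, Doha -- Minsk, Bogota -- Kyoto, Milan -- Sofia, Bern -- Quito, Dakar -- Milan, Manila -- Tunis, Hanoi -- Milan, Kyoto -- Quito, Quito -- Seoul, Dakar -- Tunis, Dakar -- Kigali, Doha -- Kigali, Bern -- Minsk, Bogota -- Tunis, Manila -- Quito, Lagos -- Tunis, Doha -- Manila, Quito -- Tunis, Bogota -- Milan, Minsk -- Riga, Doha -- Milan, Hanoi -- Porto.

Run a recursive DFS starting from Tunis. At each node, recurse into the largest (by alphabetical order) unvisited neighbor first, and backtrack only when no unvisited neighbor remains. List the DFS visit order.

Visit Tunis
Tunis → Quito
Quito → Seoul
Seoul → Milan
Milan → Sofia
Sofia → Minsk
Minsk → Riga
Riga → Kyoto
Kyoto → Delhi
Kyoto → Dakar
Dakar → Manila
Manila → Doha
Doha → Kigali
Manila → Bern
Kyoto → Bogota
Minsk → Porto
Porto → Lagos
Porto → Hanoi

Tunis → Quito → Seoul → Milan → Sofia → Minsk → Riga → Kyoto → Delhi → Dakar → Manila → Doha → Kigali → Bern → Bogota → Porto → Lagos → Hanoi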